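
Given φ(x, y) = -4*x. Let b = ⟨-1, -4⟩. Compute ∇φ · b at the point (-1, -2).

4

∂φ/∂x = -4
∂φ/∂y = 0
∇φ at (-1, -2) = (-4, 0)
∇φ · b = (-4)(-1) + (0)(-4) = 4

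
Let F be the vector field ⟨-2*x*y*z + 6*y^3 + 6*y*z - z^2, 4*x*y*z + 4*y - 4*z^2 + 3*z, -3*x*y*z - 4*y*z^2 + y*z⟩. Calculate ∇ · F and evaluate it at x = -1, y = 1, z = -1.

22

∂F₁/∂x = -2*y*z
∂F₂/∂y = 4*x*z + 4
∂F₃/∂z = -3*x*y - 8*y*z + y
∇·F = -3*x*y + 4*x*z - 10*y*z + y + 4
At (-1, 1, -1): 22.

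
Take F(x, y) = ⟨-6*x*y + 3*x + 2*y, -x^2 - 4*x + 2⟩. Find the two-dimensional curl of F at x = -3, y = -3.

∂F₂/∂x = -2*x - 4
∂F₁/∂y = -6*x + 2
Scalar curl = 4*x - 6
At (-3, -3): -18.

-18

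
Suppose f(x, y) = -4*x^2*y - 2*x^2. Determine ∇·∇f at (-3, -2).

12

∂²f/∂x² = -4*(2*y + 1)
∂²f/∂y² = 0
∇²f = -8*y - 4
At (-3, -2): 12.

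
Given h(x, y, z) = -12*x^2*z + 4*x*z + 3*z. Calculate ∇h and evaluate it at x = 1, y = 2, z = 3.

(-60, 0, -5)

∂h/∂x = -24*x*z + 4*z
∂h/∂y = 0
∂h/∂z = -12*x^2 + 4*x + 3
∇h = (-24*x*z + 4*z, 0, -12*x^2 + 4*x + 3)
At (1, 2, 3): (-60, 0, -5).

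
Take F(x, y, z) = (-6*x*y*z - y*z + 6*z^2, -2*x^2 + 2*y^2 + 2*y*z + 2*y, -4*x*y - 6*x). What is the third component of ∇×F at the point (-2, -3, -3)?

(∇×F)_3 = ∂F₂/∂x − ∂F₁/∂y
= -4*x − (-6*x*z - z)
= 6*x*z - 4*x + z
At (-2, -3, -3): 41.

41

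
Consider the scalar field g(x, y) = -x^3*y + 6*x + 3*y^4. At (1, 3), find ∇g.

∂g/∂x = -3*x^2*y + 6
∂g/∂y = -x^3 + 12*y^3
∇g = (-3*x^2*y + 6, -x^3 + 12*y^3)
At (1, 3): (-3, 323).

(-3, 323)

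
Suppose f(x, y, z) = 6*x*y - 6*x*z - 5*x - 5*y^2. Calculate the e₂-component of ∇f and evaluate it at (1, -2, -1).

(∇f)_2 = ∂f/∂y = 6*x - 10*y
At (1, -2, -1): 26.

26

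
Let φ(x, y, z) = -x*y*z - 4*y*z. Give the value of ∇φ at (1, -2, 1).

∂φ/∂x = -y*z
∂φ/∂y = -x*z - 4*z
∂φ/∂z = -x*y - 4*y
∇φ = (-y*z, -x*z - 4*z, -x*y - 4*y)
At (1, -2, 1): (2, -5, 10).

(2, -5, 10)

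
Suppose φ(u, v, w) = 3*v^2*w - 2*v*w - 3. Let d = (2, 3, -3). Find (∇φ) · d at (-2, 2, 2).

36

∂φ/∂u = 0
∂φ/∂v = 6*v*w - 2*w
∂φ/∂w = 3*v^2 - 2*v
∇φ at (-2, 2, 2) = (0, 20, 8)
∇φ · d = (0)(2) + (20)(3) + (8)(-3) = 36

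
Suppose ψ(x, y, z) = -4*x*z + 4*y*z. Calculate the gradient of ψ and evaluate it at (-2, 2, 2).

(-8, 8, 16)

∂ψ/∂x = -4*z
∂ψ/∂y = 4*z
∂ψ/∂z = -4*x + 4*y
∇ψ = (-4*z, 4*z, -4*x + 4*y)
At (-2, 2, 2): (-8, 8, 16).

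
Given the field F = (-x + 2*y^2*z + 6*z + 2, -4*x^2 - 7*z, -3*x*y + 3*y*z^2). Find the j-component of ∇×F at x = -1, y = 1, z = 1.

(∇×F)_2 = ∂F₁/∂z − ∂F₃/∂x
= 2*y^2 + 6 − (-3*y)
= 2*y^2 + 3*y + 6
At (-1, 1, 1): 11.

11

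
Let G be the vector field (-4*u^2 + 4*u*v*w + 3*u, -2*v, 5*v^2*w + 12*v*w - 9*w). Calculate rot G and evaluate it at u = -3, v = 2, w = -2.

(∇×G)₁ = ∂G₃/∂v − ∂G₂/∂w = 10*v*w + 12*w
(∇×G)₂ = ∂G₁/∂w − ∂G₃/∂u = 4*u*v
(∇×G)₃ = ∂G₂/∂u − ∂G₁/∂v = -4*u*w
∇×G = (10*v*w + 12*w, 4*u*v, -4*u*w)
At (-3, 2, -2): (-64, -24, -24).

(-64, -24, -24)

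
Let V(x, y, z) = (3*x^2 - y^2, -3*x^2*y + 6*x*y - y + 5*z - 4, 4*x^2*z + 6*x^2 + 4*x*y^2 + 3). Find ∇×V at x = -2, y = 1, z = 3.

(∇×V)₁ = ∂V₃/∂y − ∂V₂/∂z = 8*x*y - 5
(∇×V)₂ = ∂V₁/∂z − ∂V₃/∂x = -8*x*z - 12*x - 4*y^2
(∇×V)₃ = ∂V₂/∂x − ∂V₁/∂y = -6*x*y + 8*y
∇×V = (8*x*y - 5, -8*x*z - 12*x - 4*y^2, -6*x*y + 8*y)
At (-2, 1, 3): (-21, 68, 20).

(-21, 68, 20)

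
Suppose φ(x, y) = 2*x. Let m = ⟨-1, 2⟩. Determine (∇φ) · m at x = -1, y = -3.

-2

∂φ/∂x = 2
∂φ/∂y = 0
∇φ at (-1, -3) = (2, 0)
∇φ · m = (2)(-1) + (0)(2) = -2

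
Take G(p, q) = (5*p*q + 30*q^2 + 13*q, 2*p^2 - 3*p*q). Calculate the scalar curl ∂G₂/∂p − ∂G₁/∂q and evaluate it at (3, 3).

∂G₂/∂p = 4*p - 3*q
∂G₁/∂q = 5*p + 60*q + 13
Scalar curl = -p - 63*q - 13
At (3, 3): -205.

-205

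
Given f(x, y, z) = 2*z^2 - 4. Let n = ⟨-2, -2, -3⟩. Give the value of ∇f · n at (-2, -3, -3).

36

∂f/∂x = 0
∂f/∂y = 0
∂f/∂z = 4*z
∇f at (-2, -3, -3) = (0, 0, -12)
∇f · n = (0)(-2) + (0)(-2) + (-12)(-3) = 36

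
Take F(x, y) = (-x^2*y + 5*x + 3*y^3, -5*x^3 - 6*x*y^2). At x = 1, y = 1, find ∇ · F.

-9

∂F₁/∂x = -2*x*y + 5
∂F₂/∂y = -12*x*y
∇·F = -14*x*y + 5
At (1, 1): -9.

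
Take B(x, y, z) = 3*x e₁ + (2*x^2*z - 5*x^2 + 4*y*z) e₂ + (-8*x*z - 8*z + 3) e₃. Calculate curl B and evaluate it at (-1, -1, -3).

(∇×B)₁ = ∂B₃/∂y − ∂B₂/∂z = -2*x^2 - 4*y
(∇×B)₂ = ∂B₁/∂z − ∂B₃/∂x = 8*z
(∇×B)₃ = ∂B₂/∂x − ∂B₁/∂y = 4*x*z - 10*x
∇×B = (-2*x^2 - 4*y, 8*z, 4*x*z - 10*x)
At (-1, -1, -3): (2, -24, 22).

(2, -24, 22)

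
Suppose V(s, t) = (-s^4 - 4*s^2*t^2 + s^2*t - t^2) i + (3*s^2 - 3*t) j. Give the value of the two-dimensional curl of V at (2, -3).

-94

∂V₂/∂s = 6*s
∂V₁/∂t = -8*s^2*t + s^2 - 2*t
Scalar curl = 8*s^2*t - s^2 + 6*s + 2*t
At (2, -3): -94.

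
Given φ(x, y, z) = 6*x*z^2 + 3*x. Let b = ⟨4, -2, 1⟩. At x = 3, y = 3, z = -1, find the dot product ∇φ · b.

0

∂φ/∂x = 6*z^2 + 3
∂φ/∂y = 0
∂φ/∂z = 12*x*z
∇φ at (3, 3, -1) = (9, 0, -36)
∇φ · b = (9)(4) + (0)(-2) + (-36)(1) = 0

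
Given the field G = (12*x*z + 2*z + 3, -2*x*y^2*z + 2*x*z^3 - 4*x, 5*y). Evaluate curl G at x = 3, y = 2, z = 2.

(-43, 38, -4)

(∇×G)₁ = ∂G₃/∂y − ∂G₂/∂z = 2*x*y^2 - 6*x*z^2 + 5
(∇×G)₂ = ∂G₁/∂z − ∂G₃/∂x = 12*x + 2
(∇×G)₃ = ∂G₂/∂x − ∂G₁/∂y = -2*y^2*z + 2*z^3 - 4
∇×G = (2*x*y^2 - 6*x*z^2 + 5, 12*x + 2, -2*y^2*z + 2*z^3 - 4)
At (3, 2, 2): (-43, 38, -4).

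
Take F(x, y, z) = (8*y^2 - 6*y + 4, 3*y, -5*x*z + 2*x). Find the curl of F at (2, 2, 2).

(0, 8, -26)

(∇×F)₁ = ∂F₃/∂y − ∂F₂/∂z = 0
(∇×F)₂ = ∂F₁/∂z − ∂F₃/∂x = 5*z - 2
(∇×F)₃ = ∂F₂/∂x − ∂F₁/∂y = -16*y + 6
∇×F = (0, 5*z - 2, -16*y + 6)
At (2, 2, 2): (0, 8, -26).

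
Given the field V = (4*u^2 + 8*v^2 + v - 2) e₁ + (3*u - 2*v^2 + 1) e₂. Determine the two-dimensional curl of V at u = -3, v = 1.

∂V₂/∂u = 3
∂V₁/∂v = 16*v + 1
Scalar curl = -16*v + 2
At (-3, 1): -14.

-14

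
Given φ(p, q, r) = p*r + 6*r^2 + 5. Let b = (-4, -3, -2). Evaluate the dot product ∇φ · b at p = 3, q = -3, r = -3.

78

∂φ/∂p = r
∂φ/∂q = 0
∂φ/∂r = p + 12*r
∇φ at (3, -3, -3) = (-3, 0, -33)
∇φ · b = (-3)(-4) + (0)(-3) + (-33)(-2) = 78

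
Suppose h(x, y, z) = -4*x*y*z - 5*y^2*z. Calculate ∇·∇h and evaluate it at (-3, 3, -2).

20

∂²h/∂x² = 0
∂²h/∂y² = -10*z
∂²h/∂z² = 0
∇²h = -10*z
At (-3, 3, -2): 20.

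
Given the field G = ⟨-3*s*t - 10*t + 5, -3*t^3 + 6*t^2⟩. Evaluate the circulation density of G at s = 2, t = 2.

∂G₂/∂s = 0
∂G₁/∂t = -3*s - 10
Scalar curl = 3*s + 10
At (2, 2): 16.

16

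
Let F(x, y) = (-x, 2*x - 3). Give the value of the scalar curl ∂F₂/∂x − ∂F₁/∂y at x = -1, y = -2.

2

∂F₂/∂x = 2
∂F₁/∂y = 0
Scalar curl = 2
At (-1, -2): 2.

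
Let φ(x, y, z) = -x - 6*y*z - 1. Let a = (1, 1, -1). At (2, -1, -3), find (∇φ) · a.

11

∂φ/∂x = -1
∂φ/∂y = -6*z
∂φ/∂z = -6*y
∇φ at (2, -1, -3) = (-1, 18, 6)
∇φ · a = (-1)(1) + (18)(1) + (6)(-1) = 11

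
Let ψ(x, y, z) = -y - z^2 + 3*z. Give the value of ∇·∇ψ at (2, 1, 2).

-2

∂²ψ/∂x² = 0
∂²ψ/∂y² = 0
∂²ψ/∂z² = -2
∇²ψ = -2
At (2, 1, 2): -2.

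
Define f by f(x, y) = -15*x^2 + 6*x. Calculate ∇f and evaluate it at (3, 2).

∂f/∂x = -30*x + 6
∂f/∂y = 0
∇f = (-30*x + 6, 0)
At (3, 2): (-84, 0).

(-84, 0)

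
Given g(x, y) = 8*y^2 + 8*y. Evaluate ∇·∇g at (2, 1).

16

∂²g/∂x² = 0
∂²g/∂y² = 16
∇²g = 16
At (2, 1): 16.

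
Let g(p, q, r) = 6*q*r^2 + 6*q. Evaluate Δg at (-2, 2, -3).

24

∂²g/∂p² = 0
∂²g/∂q² = 0
∂²g/∂r² = 12*q
∇²g = 12*q
At (-2, 2, -3): 24.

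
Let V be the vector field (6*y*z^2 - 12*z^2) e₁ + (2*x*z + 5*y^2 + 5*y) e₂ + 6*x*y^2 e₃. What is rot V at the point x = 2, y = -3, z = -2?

(∇×V)₁ = ∂V₃/∂y − ∂V₂/∂z = 12*x*y - 2*x
(∇×V)₂ = ∂V₁/∂z − ∂V₃/∂x = -6*y^2 + 12*y*z - 24*z
(∇×V)₃ = ∂V₂/∂x − ∂V₁/∂y = -6*z^2 + 2*z
∇×V = (12*x*y - 2*x, -6*y^2 + 12*y*z - 24*z, -6*z^2 + 2*z)
At (2, -3, -2): (-76, 66, -28).

(-76, 66, -28)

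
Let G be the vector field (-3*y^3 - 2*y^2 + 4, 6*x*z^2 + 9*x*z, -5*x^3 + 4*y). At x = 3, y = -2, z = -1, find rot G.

(∇×G)₁ = ∂G₃/∂y − ∂G₂/∂z = -12*x*z - 9*x + 4
(∇×G)₂ = ∂G₁/∂z − ∂G₃/∂x = 15*x^2
(∇×G)₃ = ∂G₂/∂x − ∂G₁/∂y = 9*y^2 + 4*y + 6*z^2 + 9*z
∇×G = (-12*x*z - 9*x + 4, 15*x^2, 9*y^2 + 4*y + 6*z^2 + 9*z)
At (3, -2, -1): (13, 135, 25).

(13, 135, 25)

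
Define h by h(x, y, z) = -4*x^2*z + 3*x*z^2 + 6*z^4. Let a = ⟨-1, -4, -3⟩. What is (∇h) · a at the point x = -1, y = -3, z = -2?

556

∂h/∂x = -8*x*z + 3*z^2
∂h/∂y = 0
∂h/∂z = -4*x^2 + 6*x*z + 24*z^3
∇h at (-1, -3, -2) = (-4, 0, -184)
∇h · a = (-4)(-1) + (0)(-4) + (-184)(-3) = 556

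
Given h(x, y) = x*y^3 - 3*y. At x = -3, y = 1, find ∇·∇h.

∂²h/∂x² = 0
∂²h/∂y² = 6*x*y
∇²h = 6*x*y
At (-3, 1): -18.

-18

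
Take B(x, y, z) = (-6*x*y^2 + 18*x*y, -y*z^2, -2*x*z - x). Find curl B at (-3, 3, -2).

(-12, -3, -54)

(∇×B)₁ = ∂B₃/∂y − ∂B₂/∂z = 2*y*z
(∇×B)₂ = ∂B₁/∂z − ∂B₃/∂x = 2*z + 1
(∇×B)₃ = ∂B₂/∂x − ∂B₁/∂y = 12*x*y - 18*x
∇×B = (2*y*z, 2*z + 1, 12*x*y - 18*x)
At (-3, 3, -2): (-12, -3, -54).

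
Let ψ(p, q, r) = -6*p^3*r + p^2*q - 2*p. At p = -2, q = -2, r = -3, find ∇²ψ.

-220

∂²ψ/∂p² = 2*(-18*p*r + q)
∂²ψ/∂q² = 0
∂²ψ/∂r² = 0
∇²ψ = -36*p*r + 2*q
At (-2, -2, -3): -220.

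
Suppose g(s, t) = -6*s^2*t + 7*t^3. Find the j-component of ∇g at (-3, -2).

(∇g)_2 = ∂g/∂t = -6*s^2 + 21*t^2
At (-3, -2): 30.

30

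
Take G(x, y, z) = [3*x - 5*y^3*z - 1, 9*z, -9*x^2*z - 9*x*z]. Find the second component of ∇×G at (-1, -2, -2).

58

(∇×G)_2 = ∂G₁/∂z − ∂G₃/∂x
= -5*y^3 − (-18*x*z - 9*z)
= 18*x*z - 5*y^3 + 9*z
At (-1, -2, -2): 58.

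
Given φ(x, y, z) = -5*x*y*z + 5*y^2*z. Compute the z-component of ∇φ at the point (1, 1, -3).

0

(∇φ)_3 = ∂φ/∂z = -5*x*y + 5*y^2
At (1, 1, -3): 0.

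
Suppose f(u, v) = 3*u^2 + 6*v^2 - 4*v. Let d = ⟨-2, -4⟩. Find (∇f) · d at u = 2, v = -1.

∂f/∂u = 6*u
∂f/∂v = 12*v - 4
∇f at (2, -1) = (12, -16)
∇f · d = (12)(-2) + (-16)(-4) = 40

40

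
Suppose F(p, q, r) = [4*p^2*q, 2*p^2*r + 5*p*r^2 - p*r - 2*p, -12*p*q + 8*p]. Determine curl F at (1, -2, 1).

(∇×F)₁ = ∂F₃/∂q − ∂F₂/∂r = -2*p^2 - 10*p*r - 11*p
(∇×F)₂ = ∂F₁/∂r − ∂F₃/∂p = 12*q - 8
(∇×F)₃ = ∂F₂/∂p − ∂F₁/∂q = -4*p^2 + 4*p*r + 5*r^2 - r - 2
∇×F = (-2*p^2 - 10*p*r - 11*p, 12*q - 8, -4*p^2 + 4*p*r + 5*r^2 - r - 2)
At (1, -2, 1): (-23, -32, 2).

(-23, -32, 2)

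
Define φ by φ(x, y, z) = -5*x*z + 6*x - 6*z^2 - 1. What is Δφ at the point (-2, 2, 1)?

∂²φ/∂x² = 0
∂²φ/∂y² = 0
∂²φ/∂z² = -12
∇²φ = -12
At (-2, 2, 1): -12.

-12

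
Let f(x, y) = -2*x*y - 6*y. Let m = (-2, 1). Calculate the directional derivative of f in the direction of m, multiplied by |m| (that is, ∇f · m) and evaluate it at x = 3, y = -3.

-24

∂f/∂x = -2*y
∂f/∂y = -2*x - 6
∇f at (3, -3) = (6, -12)
∇f · m = (6)(-2) + (-12)(1) = -24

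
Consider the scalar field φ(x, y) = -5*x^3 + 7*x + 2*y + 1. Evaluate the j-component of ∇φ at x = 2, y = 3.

(∇φ)_2 = ∂φ/∂y = 2
At (2, 3): 2.

2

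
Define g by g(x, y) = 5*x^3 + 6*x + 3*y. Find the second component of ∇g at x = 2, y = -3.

3

(∇g)_2 = ∂g/∂y = 3
At (2, -3): 3.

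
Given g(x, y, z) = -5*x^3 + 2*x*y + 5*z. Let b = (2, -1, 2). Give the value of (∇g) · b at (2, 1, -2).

-110

∂g/∂x = -15*x^2 + 2*y
∂g/∂y = 2*x
∂g/∂z = 5
∇g at (2, 1, -2) = (-58, 4, 5)
∇g · b = (-58)(2) + (4)(-1) + (5)(2) = -110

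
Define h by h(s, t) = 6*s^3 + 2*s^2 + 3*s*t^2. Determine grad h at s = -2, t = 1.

(67, -12)

∂h/∂s = 18*s^2 + 4*s + 3*t^2
∂h/∂t = 6*s*t
∇h = (18*s^2 + 4*s + 3*t^2, 6*s*t)
At (-2, 1): (67, -12).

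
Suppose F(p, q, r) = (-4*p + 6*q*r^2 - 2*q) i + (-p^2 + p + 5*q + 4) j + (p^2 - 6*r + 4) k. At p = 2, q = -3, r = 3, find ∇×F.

(0, -112, -55)

(∇×F)₁ = ∂F₃/∂q − ∂F₂/∂r = 0
(∇×F)₂ = ∂F₁/∂r − ∂F₃/∂p = -2*p + 12*q*r
(∇×F)₃ = ∂F₂/∂p − ∂F₁/∂q = -2*p - 6*r^2 + 3
∇×F = (0, -2*p + 12*q*r, -2*p - 6*r^2 + 3)
At (2, -3, 3): (0, -112, -55).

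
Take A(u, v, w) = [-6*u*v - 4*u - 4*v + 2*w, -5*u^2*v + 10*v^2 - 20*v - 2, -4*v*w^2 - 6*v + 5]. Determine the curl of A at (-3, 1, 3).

(-42, 2, 16)

(∇×A)₁ = ∂A₃/∂v − ∂A₂/∂w = -4*w^2 - 6
(∇×A)₂ = ∂A₁/∂w − ∂A₃/∂u = 2
(∇×A)₃ = ∂A₂/∂u − ∂A₁/∂v = -10*u*v + 6*u + 4
∇×A = (-4*w^2 - 6, 2, -10*u*v + 6*u + 4)
At (-3, 1, 3): (-42, 2, 16).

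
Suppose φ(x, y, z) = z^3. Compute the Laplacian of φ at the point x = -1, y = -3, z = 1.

∂²φ/∂x² = 0
∂²φ/∂y² = 0
∂²φ/∂z² = 6*z
∇²φ = 6*z
At (-1, -3, 1): 6.

6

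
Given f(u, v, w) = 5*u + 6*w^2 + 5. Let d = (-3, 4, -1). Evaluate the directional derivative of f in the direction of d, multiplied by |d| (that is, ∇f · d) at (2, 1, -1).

-3

∂f/∂u = 5
∂f/∂v = 0
∂f/∂w = 12*w
∇f at (2, 1, -1) = (5, 0, -12)
∇f · d = (5)(-3) + (0)(4) + (-12)(-1) = -3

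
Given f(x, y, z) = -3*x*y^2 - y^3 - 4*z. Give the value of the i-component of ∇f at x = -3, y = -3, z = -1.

(∇f)_1 = ∂f/∂x = -3*y^2
At (-3, -3, -1): -27.

-27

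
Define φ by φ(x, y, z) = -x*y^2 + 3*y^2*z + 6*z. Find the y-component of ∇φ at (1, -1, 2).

(∇φ)_2 = ∂φ/∂y = -2*x*y + 6*y*z
At (1, -1, 2): -10.

-10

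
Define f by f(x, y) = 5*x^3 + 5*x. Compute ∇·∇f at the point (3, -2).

∂²f/∂x² = 30*x
∂²f/∂y² = 0
∇²f = 30*x
At (3, -2): 90.

90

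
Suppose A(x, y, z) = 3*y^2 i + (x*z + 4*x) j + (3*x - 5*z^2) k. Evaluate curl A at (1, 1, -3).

(-1, -3, -5)

(∇×A)₁ = ∂A₃/∂y − ∂A₂/∂z = -x
(∇×A)₂ = ∂A₁/∂z − ∂A₃/∂x = -3
(∇×A)₃ = ∂A₂/∂x − ∂A₁/∂y = -6*y + z + 4
∇×A = (-x, -3, -6*y + z + 4)
At (1, 1, -3): (-1, -3, -5).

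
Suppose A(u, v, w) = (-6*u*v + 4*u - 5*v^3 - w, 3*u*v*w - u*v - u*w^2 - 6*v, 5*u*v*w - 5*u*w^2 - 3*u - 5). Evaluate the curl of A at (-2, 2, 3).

(-30, 17, 55)

(∇×A)₁ = ∂A₃/∂v − ∂A₂/∂w = -3*u*v + 7*u*w
(∇×A)₂ = ∂A₁/∂w − ∂A₃/∂u = -5*v*w + 5*w^2 + 2
(∇×A)₃ = ∂A₂/∂u − ∂A₁/∂v = 6*u + 15*v^2 + 3*v*w - v - w^2
∇×A = (-3*u*v + 7*u*w, -5*v*w + 5*w^2 + 2, 6*u + 15*v^2 + 3*v*w - v - w^2)
At (-2, 2, 3): (-30, 17, 55).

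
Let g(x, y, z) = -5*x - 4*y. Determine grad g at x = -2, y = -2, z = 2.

∂g/∂x = -5
∂g/∂y = -4
∂g/∂z = 0
∇g = (-5, -4, 0)
At (-2, -2, 2): (-5, -4, 0).

(-5, -4, 0)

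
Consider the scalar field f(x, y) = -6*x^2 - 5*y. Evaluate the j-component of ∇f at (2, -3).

(∇f)_2 = ∂f/∂y = -5
At (2, -3): -5.

-5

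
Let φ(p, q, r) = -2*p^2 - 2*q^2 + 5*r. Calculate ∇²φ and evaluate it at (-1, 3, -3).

-8

∂²φ/∂p² = -4
∂²φ/∂q² = -4
∂²φ/∂r² = 0
∇²φ = -8
At (-1, 3, -3): -8.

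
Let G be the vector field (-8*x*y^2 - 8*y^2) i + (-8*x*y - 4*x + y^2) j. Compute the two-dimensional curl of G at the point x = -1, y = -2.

∂G₂/∂x = -8*y - 4
∂G₁/∂y = -16*x*y - 16*y
Scalar curl = 16*x*y + 8*y - 4
At (-1, -2): 12.

12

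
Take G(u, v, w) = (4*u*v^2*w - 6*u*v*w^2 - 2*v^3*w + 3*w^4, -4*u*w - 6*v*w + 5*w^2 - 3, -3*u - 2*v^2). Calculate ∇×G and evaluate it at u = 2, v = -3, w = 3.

(-28, 669, 402)

(∇×G)₁ = ∂G₃/∂v − ∂G₂/∂w = 4*u + 2*v - 10*w
(∇×G)₂ = ∂G₁/∂w − ∂G₃/∂u = 4*u*v^2 - 12*u*v*w - 2*v^3 + 12*w^3 + 3
(∇×G)₃ = ∂G₂/∂u − ∂G₁/∂v = -8*u*v*w + 6*u*w^2 + 6*v^2*w - 4*w
∇×G = (4*u + 2*v - 10*w, 4*u*v^2 - 12*u*v*w - 2*v^3 + 12*w^3 + 3, -8*u*v*w + 6*u*w^2 + 6*v^2*w - 4*w)
At (2, -3, 3): (-28, 669, 402).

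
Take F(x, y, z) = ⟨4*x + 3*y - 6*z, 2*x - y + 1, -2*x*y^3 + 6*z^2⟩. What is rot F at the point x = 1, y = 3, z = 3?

(∇×F)₁ = ∂F₃/∂y − ∂F₂/∂z = -6*x*y^2
(∇×F)₂ = ∂F₁/∂z − ∂F₃/∂x = 2*y^3 - 6
(∇×F)₃ = ∂F₂/∂x − ∂F₁/∂y = -1
∇×F = (-6*x*y^2, 2*y^3 - 6, -1)
At (1, 3, 3): (-54, 48, -1).

(-54, 48, -1)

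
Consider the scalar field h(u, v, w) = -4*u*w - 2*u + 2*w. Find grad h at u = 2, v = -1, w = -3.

∂h/∂u = -4*w - 2
∂h/∂v = 0
∂h/∂w = -4*u + 2
∇h = (-4*w - 2, 0, -4*u + 2)
At (2, -1, -3): (10, 0, -6).

(10, 0, -6)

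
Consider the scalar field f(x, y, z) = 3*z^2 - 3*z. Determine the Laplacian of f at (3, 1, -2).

6

∂²f/∂x² = 0
∂²f/∂y² = 0
∂²f/∂z² = 6
∇²f = 6
At (3, 1, -2): 6.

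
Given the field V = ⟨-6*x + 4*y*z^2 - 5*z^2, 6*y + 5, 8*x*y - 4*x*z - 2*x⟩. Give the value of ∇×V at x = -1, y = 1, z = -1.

(-8, -8, -4)

(∇×V)₁ = ∂V₃/∂y − ∂V₂/∂z = 8*x
(∇×V)₂ = ∂V₁/∂z − ∂V₃/∂x = 8*y*z - 8*y - 6*z + 2
(∇×V)₃ = ∂V₂/∂x − ∂V₁/∂y = -4*z^2
∇×V = (8*x, 8*y*z - 8*y - 6*z + 2, -4*z^2)
At (-1, 1, -1): (-8, -8, -4).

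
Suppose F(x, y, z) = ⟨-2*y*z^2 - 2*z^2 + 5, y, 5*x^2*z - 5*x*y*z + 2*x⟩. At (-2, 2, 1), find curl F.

(∇×F)₁ = ∂F₃/∂y − ∂F₂/∂z = -5*x*z
(∇×F)₂ = ∂F₁/∂z − ∂F₃/∂x = -10*x*z + y*z - 4*z - 2
(∇×F)₃ = ∂F₂/∂x − ∂F₁/∂y = 2*z^2
∇×F = (-5*x*z, -10*x*z + y*z - 4*z - 2, 2*z^2)
At (-2, 2, 1): (10, 16, 2).

(10, 16, 2)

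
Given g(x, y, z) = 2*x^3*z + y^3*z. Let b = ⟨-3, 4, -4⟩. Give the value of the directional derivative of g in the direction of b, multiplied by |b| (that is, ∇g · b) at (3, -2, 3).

-526

∂g/∂x = 6*x^2*z
∂g/∂y = 3*y^2*z
∂g/∂z = 2*x^3 + y^3
∇g at (3, -2, 3) = (162, 36, 46)
∇g · b = (162)(-3) + (36)(4) + (46)(-4) = -526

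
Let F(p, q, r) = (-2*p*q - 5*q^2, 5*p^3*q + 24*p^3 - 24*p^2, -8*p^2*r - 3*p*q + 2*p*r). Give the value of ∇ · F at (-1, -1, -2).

-13

∂F₁/∂p = -2*q
∂F₂/∂q = 5*p^3
∂F₃/∂r = -8*p^2 + 2*p
∇·F = 5*p^3 - 8*p^2 + 2*p - 2*q
At (-1, -1, -2): -13.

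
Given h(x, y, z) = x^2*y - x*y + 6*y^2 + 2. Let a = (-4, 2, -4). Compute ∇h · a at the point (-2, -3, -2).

-120

∂h/∂x = 2*x*y - y
∂h/∂y = x^2 - x + 12*y
∂h/∂z = 0
∇h at (-2, -3, -2) = (15, -30, 0)
∇h · a = (15)(-4) + (-30)(2) + (0)(-4) = -120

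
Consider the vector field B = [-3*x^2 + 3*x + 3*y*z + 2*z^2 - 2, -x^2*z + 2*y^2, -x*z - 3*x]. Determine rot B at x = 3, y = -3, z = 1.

(∇×B)₁ = ∂B₃/∂y − ∂B₂/∂z = x^2
(∇×B)₂ = ∂B₁/∂z − ∂B₃/∂x = 3*y + 5*z + 3
(∇×B)₃ = ∂B₂/∂x − ∂B₁/∂y = -2*x*z - 3*z
∇×B = (x^2, 3*y + 5*z + 3, -2*x*z - 3*z)
At (3, -3, 1): (9, -1, -9).

(9, -1, -9)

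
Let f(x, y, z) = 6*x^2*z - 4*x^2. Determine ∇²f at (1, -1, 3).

28

∂²f/∂x² = 4*(3*z - 2)
∂²f/∂y² = 0
∂²f/∂z² = 0
∇²f = 12*z - 8
At (1, -1, 3): 28.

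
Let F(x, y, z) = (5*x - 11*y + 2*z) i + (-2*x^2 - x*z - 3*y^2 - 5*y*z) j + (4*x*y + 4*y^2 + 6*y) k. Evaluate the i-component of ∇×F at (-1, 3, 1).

(∇×F)_1 = ∂F₃/∂y − ∂F₂/∂z
= 4*x + 8*y + 6 − (-x - 5*y)
= 5*x + 13*y + 6
At (-1, 3, 1): 40.

40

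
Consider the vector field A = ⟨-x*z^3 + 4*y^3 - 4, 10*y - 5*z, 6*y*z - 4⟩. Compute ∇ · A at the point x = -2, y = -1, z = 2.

-4

∂A₁/∂x = -z^3
∂A₂/∂y = 10
∂A₃/∂z = 6*y
∇·A = 6*y - z^3 + 10
At (-2, -1, 2): -4.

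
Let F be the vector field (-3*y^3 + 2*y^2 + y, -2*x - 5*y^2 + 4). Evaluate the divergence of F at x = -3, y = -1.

10

∂F₁/∂x = 0
∂F₂/∂y = -10*y
∇·F = -10*y
At (-3, -1): 10.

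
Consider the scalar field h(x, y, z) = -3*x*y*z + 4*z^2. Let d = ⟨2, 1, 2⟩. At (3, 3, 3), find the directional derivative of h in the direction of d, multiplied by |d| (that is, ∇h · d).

∂h/∂x = -3*y*z
∂h/∂y = -3*x*z
∂h/∂z = -3*x*y + 8*z
∇h at (3, 3, 3) = (-27, -27, -3)
∇h · d = (-27)(2) + (-27)(1) + (-3)(2) = -87

-87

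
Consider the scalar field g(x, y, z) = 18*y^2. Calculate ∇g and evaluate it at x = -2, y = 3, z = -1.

∂g/∂x = 0
∂g/∂y = 36*y
∂g/∂z = 0
∇g = (0, 36*y, 0)
At (-2, 3, -1): (0, 108, 0).

(0, 108, 0)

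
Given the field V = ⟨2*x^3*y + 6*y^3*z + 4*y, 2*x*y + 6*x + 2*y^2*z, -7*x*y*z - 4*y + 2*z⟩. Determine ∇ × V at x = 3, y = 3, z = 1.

(∇×V)₁ = ∂V₃/∂y − ∂V₂/∂z = -7*x*z - 2*y^2 - 4
(∇×V)₂ = ∂V₁/∂z − ∂V₃/∂x = 6*y^3 + 7*y*z
(∇×V)₃ = ∂V₂/∂x − ∂V₁/∂y = -2*x^3 - 18*y^2*z + 2*y + 2
∇×V = (-7*x*z - 2*y^2 - 4, 6*y^3 + 7*y*z, -2*x^3 - 18*y^2*z + 2*y + 2)
At (3, 3, 1): (-43, 183, -208).

(-43, 183, -208)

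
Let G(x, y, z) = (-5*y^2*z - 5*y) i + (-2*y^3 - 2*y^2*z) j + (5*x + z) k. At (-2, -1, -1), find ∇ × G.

(2, -10, 15)

(∇×G)₁ = ∂G₃/∂y − ∂G₂/∂z = 2*y^2
(∇×G)₂ = ∂G₁/∂z − ∂G₃/∂x = -5*y^2 - 5
(∇×G)₃ = ∂G₂/∂x − ∂G₁/∂y = 10*y*z + 5
∇×G = (2*y^2, -5*y^2 - 5, 10*y*z + 5)
At (-2, -1, -1): (2, -10, 15).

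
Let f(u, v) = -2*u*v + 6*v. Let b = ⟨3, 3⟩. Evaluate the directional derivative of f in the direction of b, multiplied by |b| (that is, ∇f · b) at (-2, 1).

∂f/∂u = -2*v
∂f/∂v = -2*u + 6
∇f at (-2, 1) = (-2, 10)
∇f · b = (-2)(3) + (10)(3) = 24

24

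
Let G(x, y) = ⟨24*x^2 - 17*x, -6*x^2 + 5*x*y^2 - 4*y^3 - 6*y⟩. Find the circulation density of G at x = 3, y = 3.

9

∂G₂/∂x = -12*x + 5*y^2
∂G₁/∂y = 0
Scalar curl = -12*x + 5*y^2
At (3, 3): 9.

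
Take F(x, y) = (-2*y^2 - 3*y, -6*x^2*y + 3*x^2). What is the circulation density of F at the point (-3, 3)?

∂F₂/∂x = -12*x*y + 6*x
∂F₁/∂y = -4*y - 3
Scalar curl = -12*x*y + 6*x + 4*y + 3
At (-3, 3): 105.

105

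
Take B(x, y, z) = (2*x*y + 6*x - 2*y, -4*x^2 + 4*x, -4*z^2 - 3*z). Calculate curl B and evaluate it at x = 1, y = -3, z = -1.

(∇×B)₁ = ∂B₃/∂y − ∂B₂/∂z = 0
(∇×B)₂ = ∂B₁/∂z − ∂B₃/∂x = 0
(∇×B)₃ = ∂B₂/∂x − ∂B₁/∂y = -10*x + 6
∇×B = (0, 0, -10*x + 6)
At (1, -3, -1): (0, 0, -4).

(0, 0, -4)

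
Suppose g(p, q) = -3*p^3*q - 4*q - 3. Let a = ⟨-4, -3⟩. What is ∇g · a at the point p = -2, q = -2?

-348

∂g/∂p = -9*p^2*q
∂g/∂q = -3*p^3 - 4
∇g at (-2, -2) = (72, 20)
∇g · a = (72)(-4) + (20)(-3) = -348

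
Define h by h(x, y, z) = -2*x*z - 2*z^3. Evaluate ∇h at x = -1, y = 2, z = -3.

∂h/∂x = -2*z
∂h/∂y = 0
∂h/∂z = -2*x - 6*z^2
∇h = (-2*z, 0, -2*x - 6*z^2)
At (-1, 2, -3): (6, 0, -52).

(6, 0, -52)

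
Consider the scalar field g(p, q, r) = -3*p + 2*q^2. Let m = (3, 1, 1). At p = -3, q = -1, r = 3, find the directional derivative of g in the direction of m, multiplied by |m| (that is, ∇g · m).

∂g/∂p = -3
∂g/∂q = 4*q
∂g/∂r = 0
∇g at (-3, -1, 3) = (-3, -4, 0)
∇g · m = (-3)(3) + (-4)(1) + (0)(1) = -13

-13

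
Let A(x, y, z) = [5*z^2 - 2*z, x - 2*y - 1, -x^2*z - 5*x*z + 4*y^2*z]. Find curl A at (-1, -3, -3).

(∇×A)₁ = ∂A₃/∂y − ∂A₂/∂z = 8*y*z
(∇×A)₂ = ∂A₁/∂z − ∂A₃/∂x = 2*x*z + 15*z - 2
(∇×A)₃ = ∂A₂/∂x − ∂A₁/∂y = 1
∇×A = (8*y*z, 2*x*z + 15*z - 2, 1)
At (-1, -3, -3): (72, -41, 1).

(72, -41, 1)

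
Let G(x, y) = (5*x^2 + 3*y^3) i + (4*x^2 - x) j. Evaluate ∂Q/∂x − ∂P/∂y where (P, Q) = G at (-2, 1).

∂G₂/∂x = 8*x - 1
∂G₁/∂y = 9*y^2
Scalar curl = 8*x - 9*y^2 - 1
At (-2, 1): -26.

-26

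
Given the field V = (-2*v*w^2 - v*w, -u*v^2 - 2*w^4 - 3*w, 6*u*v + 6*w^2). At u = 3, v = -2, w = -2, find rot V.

(-43, -2, 2)

(∇×V)₁ = ∂V₃/∂v − ∂V₂/∂w = 6*u + 8*w^3 + 3
(∇×V)₂ = ∂V₁/∂w − ∂V₃/∂u = -4*v*w - 7*v
(∇×V)₃ = ∂V₂/∂u − ∂V₁/∂v = -v^2 + 2*w^2 + w
∇×V = (6*u + 8*w^3 + 3, -4*v*w - 7*v, -v^2 + 2*w^2 + w)
At (3, -2, -2): (-43, -2, 2).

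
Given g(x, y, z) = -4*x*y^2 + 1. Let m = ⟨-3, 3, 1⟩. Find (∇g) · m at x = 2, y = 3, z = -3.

∂g/∂x = -4*y^2
∂g/∂y = -8*x*y
∂g/∂z = 0
∇g at (2, 3, -3) = (-36, -48, 0)
∇g · m = (-36)(-3) + (-48)(3) + (0)(1) = -36

-36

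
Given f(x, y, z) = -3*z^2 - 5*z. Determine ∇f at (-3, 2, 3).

(0, 0, -23)

∂f/∂x = 0
∂f/∂y = 0
∂f/∂z = -6*z - 5
∇f = (0, 0, -6*z - 5)
At (-3, 2, 3): (0, 0, -23).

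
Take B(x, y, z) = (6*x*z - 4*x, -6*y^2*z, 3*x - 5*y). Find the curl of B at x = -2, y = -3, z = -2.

(∇×B)₁ = ∂B₃/∂y − ∂B₂/∂z = 6*y^2 - 5
(∇×B)₂ = ∂B₁/∂z − ∂B₃/∂x = 6*x - 3
(∇×B)₃ = ∂B₂/∂x − ∂B₁/∂y = 0
∇×B = (6*y^2 - 5, 6*x - 3, 0)
At (-2, -3, -2): (49, -15, 0).

(49, -15, 0)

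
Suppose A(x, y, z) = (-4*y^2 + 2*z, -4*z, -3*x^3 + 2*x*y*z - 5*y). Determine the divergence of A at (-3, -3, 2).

∂A₁/∂x = 0
∂A₂/∂y = 0
∂A₃/∂z = 2*x*y
∇·A = 2*x*y
At (-3, -3, 2): 18.

18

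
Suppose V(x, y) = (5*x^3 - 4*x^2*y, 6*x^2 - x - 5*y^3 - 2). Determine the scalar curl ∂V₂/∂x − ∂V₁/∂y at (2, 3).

∂V₂/∂x = 12*x - 1
∂V₁/∂y = -4*x^2
Scalar curl = 4*x^2 + 12*x - 1
At (2, 3): 39.

39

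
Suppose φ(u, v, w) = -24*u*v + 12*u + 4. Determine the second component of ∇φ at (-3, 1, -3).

(∇φ)_2 = ∂φ/∂v = -24*u
At (-3, 1, -3): 72.

72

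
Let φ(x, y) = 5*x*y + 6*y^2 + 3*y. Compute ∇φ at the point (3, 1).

∂φ/∂x = 5*y
∂φ/∂y = 5*x + 12*y + 3
∇φ = (5*y, 5*x + 12*y + 3)
At (3, 1): (5, 30).

(5, 30)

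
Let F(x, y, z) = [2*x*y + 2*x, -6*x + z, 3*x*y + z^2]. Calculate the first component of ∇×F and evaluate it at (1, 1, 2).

(∇×F)_1 = ∂F₃/∂y − ∂F₂/∂z
= 3*x − (1)
= 3*x - 1
At (1, 1, 2): 2.

2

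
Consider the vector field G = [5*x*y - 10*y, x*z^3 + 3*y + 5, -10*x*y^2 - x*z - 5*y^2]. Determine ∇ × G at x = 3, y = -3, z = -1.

(201, 89, -6)

(∇×G)₁ = ∂G₃/∂y − ∂G₂/∂z = -20*x*y - 3*x*z^2 - 10*y
(∇×G)₂ = ∂G₁/∂z − ∂G₃/∂x = 10*y^2 + z
(∇×G)₃ = ∂G₂/∂x − ∂G₁/∂y = -5*x + z^3 + 10
∇×G = (-20*x*y - 3*x*z^2 - 10*y, 10*y^2 + z, -5*x + z^3 + 10)
At (3, -3, -1): (201, 89, -6).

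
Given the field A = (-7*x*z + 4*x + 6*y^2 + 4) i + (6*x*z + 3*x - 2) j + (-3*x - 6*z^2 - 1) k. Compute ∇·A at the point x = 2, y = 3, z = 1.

∂A₁/∂x = -7*z + 4
∂A₂/∂y = 0
∂A₃/∂z = -12*z
∇·A = -19*z + 4
At (2, 3, 1): -15.

-15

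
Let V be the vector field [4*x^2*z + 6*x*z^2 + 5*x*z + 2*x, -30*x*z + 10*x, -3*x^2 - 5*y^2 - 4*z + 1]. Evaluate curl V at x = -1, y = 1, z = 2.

(∇×V)₁ = ∂V₃/∂y − ∂V₂/∂z = 30*x - 10*y
(∇×V)₂ = ∂V₁/∂z − ∂V₃/∂x = 4*x^2 + 12*x*z + 11*x
(∇×V)₃ = ∂V₂/∂x − ∂V₁/∂y = -30*z + 10
∇×V = (30*x - 10*y, 4*x^2 + 12*x*z + 11*x, -30*z + 10)
At (-1, 1, 2): (-40, -31, -50).

(-40, -31, -50)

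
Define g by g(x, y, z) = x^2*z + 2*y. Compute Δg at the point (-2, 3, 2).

∂²g/∂x² = 2*z
∂²g/∂y² = 0
∂²g/∂z² = 0
∇²g = 2*z
At (-2, 3, 2): 4.

4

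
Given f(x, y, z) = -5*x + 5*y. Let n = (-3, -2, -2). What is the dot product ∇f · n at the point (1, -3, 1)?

∂f/∂x = -5
∂f/∂y = 5
∂f/∂z = 0
∇f at (1, -3, 1) = (-5, 5, 0)
∇f · n = (-5)(-3) + (5)(-2) + (0)(-2) = 5

5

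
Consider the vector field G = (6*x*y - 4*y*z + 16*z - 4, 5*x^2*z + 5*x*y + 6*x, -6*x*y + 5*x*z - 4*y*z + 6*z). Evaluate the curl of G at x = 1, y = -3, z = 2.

(-19, 0, 13)

(∇×G)₁ = ∂G₃/∂y − ∂G₂/∂z = -5*x^2 - 6*x - 4*z
(∇×G)₂ = ∂G₁/∂z − ∂G₃/∂x = 2*y - 5*z + 16
(∇×G)₃ = ∂G₂/∂x − ∂G₁/∂y = 10*x*z - 6*x + 5*y + 4*z + 6
∇×G = (-5*x^2 - 6*x - 4*z, 2*y - 5*z + 16, 10*x*z - 6*x + 5*y + 4*z + 6)
At (1, -3, 2): (-19, 0, 13).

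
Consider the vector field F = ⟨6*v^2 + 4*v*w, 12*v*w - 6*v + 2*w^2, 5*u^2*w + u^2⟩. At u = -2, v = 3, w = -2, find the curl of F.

(∇×F)₁ = ∂F₃/∂v − ∂F₂/∂w = -12*v - 4*w
(∇×F)₂ = ∂F₁/∂w − ∂F₃/∂u = -10*u*w - 2*u + 4*v
(∇×F)₃ = ∂F₂/∂u − ∂F₁/∂v = -12*v - 4*w
∇×F = (-12*v - 4*w, -10*u*w - 2*u + 4*v, -12*v - 4*w)
At (-2, 3, -2): (-28, -24, -28).

(-28, -24, -28)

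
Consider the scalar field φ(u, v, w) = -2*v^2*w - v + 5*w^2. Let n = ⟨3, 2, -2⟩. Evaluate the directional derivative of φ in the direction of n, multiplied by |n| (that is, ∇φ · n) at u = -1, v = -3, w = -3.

22

∂φ/∂u = 0
∂φ/∂v = -4*v*w - 1
∂φ/∂w = -2*v^2 + 10*w
∇φ at (-1, -3, -3) = (0, -37, -48)
∇φ · n = (0)(3) + (-37)(2) + (-48)(-2) = 22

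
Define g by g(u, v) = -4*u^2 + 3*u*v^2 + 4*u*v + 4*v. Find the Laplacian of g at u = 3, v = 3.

∂²g/∂u² = -8
∂²g/∂v² = 6*u
∇²g = 6*u - 8
At (3, 3): 10.

10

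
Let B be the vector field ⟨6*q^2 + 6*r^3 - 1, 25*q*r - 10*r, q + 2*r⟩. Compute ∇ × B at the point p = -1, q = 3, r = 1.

(∇×B)₁ = ∂B₃/∂q − ∂B₂/∂r = -25*q + 11
(∇×B)₂ = ∂B₁/∂r − ∂B₃/∂p = 18*r^2
(∇×B)₃ = ∂B₂/∂p − ∂B₁/∂q = -12*q
∇×B = (-25*q + 11, 18*r^2, -12*q)
At (-1, 3, 1): (-64, 18, -36).

(-64, 18, -36)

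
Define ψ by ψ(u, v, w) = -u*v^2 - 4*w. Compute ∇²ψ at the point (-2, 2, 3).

4

∂²ψ/∂u² = 0
∂²ψ/∂v² = -2*u
∂²ψ/∂w² = 0
∇²ψ = -2*u
At (-2, 2, 3): 4.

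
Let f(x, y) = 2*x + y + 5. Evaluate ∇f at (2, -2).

(2, 1)

∂f/∂x = 2
∂f/∂y = 1
∇f = (2, 1)
At (2, -2): (2, 1).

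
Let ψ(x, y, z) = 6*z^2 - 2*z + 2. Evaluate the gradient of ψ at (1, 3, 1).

∂ψ/∂x = 0
∂ψ/∂y = 0
∂ψ/∂z = 12*z - 2
∇ψ = (0, 0, 12*z - 2)
At (1, 3, 1): (0, 0, 10).

(0, 0, 10)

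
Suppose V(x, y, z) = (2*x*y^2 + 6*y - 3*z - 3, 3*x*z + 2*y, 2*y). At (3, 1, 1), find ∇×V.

(-7, -3, -15)

(∇×V)₁ = ∂V₃/∂y − ∂V₂/∂z = -3*x + 2
(∇×V)₂ = ∂V₁/∂z − ∂V₃/∂x = -3
(∇×V)₃ = ∂V₂/∂x − ∂V₁/∂y = -4*x*y + 3*z - 6
∇×V = (-3*x + 2, -3, -4*x*y + 3*z - 6)
At (3, 1, 1): (-7, -3, -15).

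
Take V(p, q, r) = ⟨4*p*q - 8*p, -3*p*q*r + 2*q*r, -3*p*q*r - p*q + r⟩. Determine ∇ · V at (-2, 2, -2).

∂V₁/∂p = 4*q - 8
∂V₂/∂q = -3*p*r + 2*r
∂V₃/∂r = -3*p*q + 1
∇·V = -3*p*q - 3*p*r + 4*q + 2*r - 7
At (-2, 2, -2): -3.

-3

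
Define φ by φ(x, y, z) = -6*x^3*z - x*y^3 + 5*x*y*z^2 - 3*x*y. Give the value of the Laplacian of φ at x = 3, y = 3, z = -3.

360

∂²φ/∂x² = -36*x*z
∂²φ/∂y² = -6*x*y
∂²φ/∂z² = 10*x*y
∇²φ = 4*x*y - 36*x*z
At (3, 3, -3): 360.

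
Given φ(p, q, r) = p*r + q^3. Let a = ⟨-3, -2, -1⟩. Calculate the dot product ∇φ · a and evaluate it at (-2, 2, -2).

∂φ/∂p = r
∂φ/∂q = 3*q^2
∂φ/∂r = p
∇φ at (-2, 2, -2) = (-2, 12, -2)
∇φ · a = (-2)(-3) + (12)(-2) + (-2)(-1) = -16

-16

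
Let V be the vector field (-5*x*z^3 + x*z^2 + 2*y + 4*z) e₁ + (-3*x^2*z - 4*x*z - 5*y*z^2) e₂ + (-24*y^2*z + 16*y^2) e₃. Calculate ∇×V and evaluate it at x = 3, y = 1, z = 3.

(-43, -383, -68)

(∇×V)₁ = ∂V₃/∂y − ∂V₂/∂z = 3*x^2 + 4*x - 38*y*z + 32*y
(∇×V)₂ = ∂V₁/∂z − ∂V₃/∂x = -15*x*z^2 + 2*x*z + 4
(∇×V)₃ = ∂V₂/∂x − ∂V₁/∂y = -6*x*z - 4*z - 2
∇×V = (3*x^2 + 4*x - 38*y*z + 32*y, -15*x*z^2 + 2*x*z + 4, -6*x*z - 4*z - 2)
At (3, 1, 3): (-43, -383, -68).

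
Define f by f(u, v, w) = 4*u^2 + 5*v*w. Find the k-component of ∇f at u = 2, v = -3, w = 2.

-15

(∇f)_3 = ∂f/∂w = 5*v
At (2, -3, 2): -15.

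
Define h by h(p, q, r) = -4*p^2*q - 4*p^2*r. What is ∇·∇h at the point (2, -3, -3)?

∂²h/∂p² = -8*(q + r)
∂²h/∂q² = 0
∂²h/∂r² = 0
∇²h = -8*q - 8*r
At (2, -3, -3): 48.

48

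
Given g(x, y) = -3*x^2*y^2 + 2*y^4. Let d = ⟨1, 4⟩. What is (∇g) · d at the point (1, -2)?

∂g/∂x = -6*x*y^2
∂g/∂y = -6*x^2*y + 8*y^3
∇g at (1, -2) = (-24, -52)
∇g · d = (-24)(1) + (-52)(4) = -232

-232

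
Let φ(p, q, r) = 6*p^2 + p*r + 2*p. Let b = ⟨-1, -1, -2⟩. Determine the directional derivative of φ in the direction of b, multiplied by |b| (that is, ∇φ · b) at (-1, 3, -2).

14

∂φ/∂p = 12*p + r + 2
∂φ/∂q = 0
∂φ/∂r = p
∇φ at (-1, 3, -2) = (-12, 0, -1)
∇φ · b = (-12)(-1) + (0)(-1) + (-1)(-2) = 14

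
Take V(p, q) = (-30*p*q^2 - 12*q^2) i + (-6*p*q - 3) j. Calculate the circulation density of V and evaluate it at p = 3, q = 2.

∂V₂/∂p = -6*q
∂V₁/∂q = -60*p*q - 24*q
Scalar curl = 60*p*q + 18*q
At (3, 2): 396.

396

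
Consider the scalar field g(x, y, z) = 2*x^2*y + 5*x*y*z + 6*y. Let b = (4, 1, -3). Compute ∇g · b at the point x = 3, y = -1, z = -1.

∂g/∂x = 4*x*y + 5*y*z
∂g/∂y = 2*x^2 + 5*x*z + 6
∂g/∂z = 5*x*y
∇g at (3, -1, -1) = (-7, 9, -15)
∇g · b = (-7)(4) + (9)(1) + (-15)(-3) = 26

26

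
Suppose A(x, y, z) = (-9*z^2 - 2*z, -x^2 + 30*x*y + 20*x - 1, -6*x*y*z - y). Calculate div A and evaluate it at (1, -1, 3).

36

∂A₁/∂x = 0
∂A₂/∂y = 30*x
∂A₃/∂z = -6*x*y
∇·A = -6*x*y + 30*x
At (1, -1, 3): 36.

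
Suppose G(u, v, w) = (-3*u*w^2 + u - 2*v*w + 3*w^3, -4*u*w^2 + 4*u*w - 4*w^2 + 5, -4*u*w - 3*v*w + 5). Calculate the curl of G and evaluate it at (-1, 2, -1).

(7, -5, -10)

(∇×G)₁ = ∂G₃/∂v − ∂G₂/∂w = 8*u*w - 4*u + 5*w
(∇×G)₂ = ∂G₁/∂w − ∂G₃/∂u = -6*u*w - 2*v + 9*w^2 + 4*w
(∇×G)₃ = ∂G₂/∂u − ∂G₁/∂v = -4*w^2 + 6*w
∇×G = (8*u*w - 4*u + 5*w, -6*u*w - 2*v + 9*w^2 + 4*w, -4*w^2 + 6*w)
At (-1, 2, -1): (7, -5, -10).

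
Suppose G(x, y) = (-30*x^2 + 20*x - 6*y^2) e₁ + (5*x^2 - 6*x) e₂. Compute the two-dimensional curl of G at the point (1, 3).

40

∂G₂/∂x = 10*x - 6
∂G₁/∂y = -12*y
Scalar curl = 10*x + 12*y - 6
At (1, 3): 40.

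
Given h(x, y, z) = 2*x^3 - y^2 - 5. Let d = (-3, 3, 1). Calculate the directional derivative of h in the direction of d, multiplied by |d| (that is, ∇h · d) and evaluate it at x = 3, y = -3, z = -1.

-144

∂h/∂x = 6*x^2
∂h/∂y = -2*y
∂h/∂z = 0
∇h at (3, -3, -1) = (54, 6, 0)
∇h · d = (54)(-3) + (6)(3) + (0)(1) = -144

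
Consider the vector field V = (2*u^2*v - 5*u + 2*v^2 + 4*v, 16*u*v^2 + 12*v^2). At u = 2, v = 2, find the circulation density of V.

44

∂V₂/∂u = 16*v^2
∂V₁/∂v = 2*u^2 + 4*v + 4
Scalar curl = -2*u^2 + 16*v^2 - 4*v - 4
At (2, 2): 44.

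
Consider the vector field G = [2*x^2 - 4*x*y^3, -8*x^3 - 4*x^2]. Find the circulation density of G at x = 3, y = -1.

∂G₂/∂x = -24*x^2 - 8*x
∂G₁/∂y = -12*x*y^2
Scalar curl = -24*x^2 + 12*x*y^2 - 8*x
At (3, -1): -204.

-204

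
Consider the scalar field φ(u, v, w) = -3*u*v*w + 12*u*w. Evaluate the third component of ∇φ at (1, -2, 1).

(∇φ)_3 = ∂φ/∂w = -3*u*v + 12*u
At (1, -2, 1): 18.

18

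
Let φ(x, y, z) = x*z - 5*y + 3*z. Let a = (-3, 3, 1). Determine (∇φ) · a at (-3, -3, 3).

∂φ/∂x = z
∂φ/∂y = -5
∂φ/∂z = x + 3
∇φ at (-3, -3, 3) = (3, -5, 0)
∇φ · a = (3)(-3) + (-5)(3) + (0)(1) = -24

-24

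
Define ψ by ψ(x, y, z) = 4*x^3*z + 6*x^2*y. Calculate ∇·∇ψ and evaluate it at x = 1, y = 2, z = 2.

72

∂²ψ/∂x² = 12*(2*x*z + y)
∂²ψ/∂y² = 0
∂²ψ/∂z² = 0
∇²ψ = 24*x*z + 12*y
At (1, 2, 2): 72.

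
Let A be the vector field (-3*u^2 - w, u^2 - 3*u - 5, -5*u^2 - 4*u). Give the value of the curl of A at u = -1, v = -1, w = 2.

(∇×A)₁ = ∂A₃/∂v − ∂A₂/∂w = 0
(∇×A)₂ = ∂A₁/∂w − ∂A₃/∂u = 10*u + 3
(∇×A)₃ = ∂A₂/∂u − ∂A₁/∂v = 2*u - 3
∇×A = (0, 10*u + 3, 2*u - 3)
At (-1, -1, 2): (0, -7, -5).

(0, -7, -5)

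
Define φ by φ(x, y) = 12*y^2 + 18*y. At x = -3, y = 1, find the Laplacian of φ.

24

∂²φ/∂x² = 0
∂²φ/∂y² = 24
∇²φ = 24
At (-3, 1): 24.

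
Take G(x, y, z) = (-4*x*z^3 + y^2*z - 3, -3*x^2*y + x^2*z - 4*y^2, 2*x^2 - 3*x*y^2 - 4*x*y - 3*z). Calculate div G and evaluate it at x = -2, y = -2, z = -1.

5

∂G₁/∂x = -4*z^3
∂G₂/∂y = -3*x^2 - 8*y
∂G₃/∂z = -3
∇·G = -3*x^2 - 8*y - 4*z^3 - 3
At (-2, -2, -1): 5.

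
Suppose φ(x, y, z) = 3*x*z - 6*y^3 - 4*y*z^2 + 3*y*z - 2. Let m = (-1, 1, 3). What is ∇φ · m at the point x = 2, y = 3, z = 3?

∂φ/∂x = 3*z
∂φ/∂y = -18*y^2 - 4*z^2 + 3*z
∂φ/∂z = 3*x - 8*y*z + 3*y
∇φ at (2, 3, 3) = (9, -189, -57)
∇φ · m = (9)(-1) + (-189)(1) + (-57)(3) = -369

-369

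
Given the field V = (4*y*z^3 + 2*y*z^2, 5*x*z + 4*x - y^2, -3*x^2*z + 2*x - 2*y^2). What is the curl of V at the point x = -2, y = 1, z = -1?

(6, 18, 1)

(∇×V)₁ = ∂V₃/∂y − ∂V₂/∂z = -5*x - 4*y
(∇×V)₂ = ∂V₁/∂z − ∂V₃/∂x = 6*x*z + 12*y*z^2 + 4*y*z - 2
(∇×V)₃ = ∂V₂/∂x − ∂V₁/∂y = -4*z^3 - 2*z^2 + 5*z + 4
∇×V = (-5*x - 4*y, 6*x*z + 12*y*z^2 + 4*y*z - 2, -4*z^3 - 2*z^2 + 5*z + 4)
At (-2, 1, -1): (6, 18, 1).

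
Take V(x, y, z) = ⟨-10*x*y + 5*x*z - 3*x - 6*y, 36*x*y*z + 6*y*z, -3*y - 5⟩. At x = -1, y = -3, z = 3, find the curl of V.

(∇×V)₁ = ∂V₃/∂y − ∂V₂/∂z = -36*x*y - 6*y - 3
(∇×V)₂ = ∂V₁/∂z − ∂V₃/∂x = 5*x
(∇×V)₃ = ∂V₂/∂x − ∂V₁/∂y = 10*x + 36*y*z + 6
∇×V = (-36*x*y - 6*y - 3, 5*x, 10*x + 36*y*z + 6)
At (-1, -3, 3): (-93, -5, -328).

(-93, -5, -328)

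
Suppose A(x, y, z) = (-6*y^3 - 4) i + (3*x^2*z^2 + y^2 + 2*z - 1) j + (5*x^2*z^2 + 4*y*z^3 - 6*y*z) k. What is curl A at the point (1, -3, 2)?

(6, -40, 186)

(∇×A)₁ = ∂A₃/∂y − ∂A₂/∂z = -6*x^2*z + 4*z^3 - 6*z - 2
(∇×A)₂ = ∂A₁/∂z − ∂A₃/∂x = -10*x*z^2
(∇×A)₃ = ∂A₂/∂x − ∂A₁/∂y = 6*x*z^2 + 18*y^2
∇×A = (-6*x^2*z + 4*z^3 - 6*z - 2, -10*x*z^2, 6*x*z^2 + 18*y^2)
At (1, -3, 2): (6, -40, 186).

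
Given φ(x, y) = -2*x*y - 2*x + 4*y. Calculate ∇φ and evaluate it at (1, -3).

(4, 2)

∂φ/∂x = -2*y - 2
∂φ/∂y = -2*x + 4
∇φ = (-2*y - 2, -2*x + 4)
At (1, -3): (4, 2).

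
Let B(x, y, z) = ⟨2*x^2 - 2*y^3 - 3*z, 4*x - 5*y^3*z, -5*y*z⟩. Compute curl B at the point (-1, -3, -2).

(-125, -3, 58)

(∇×B)₁ = ∂B₃/∂y − ∂B₂/∂z = 5*y^3 - 5*z
(∇×B)₂ = ∂B₁/∂z − ∂B₃/∂x = -3
(∇×B)₃ = ∂B₂/∂x − ∂B₁/∂y = 6*y^2 + 4
∇×B = (5*y^3 - 5*z, -3, 6*y^2 + 4)
At (-1, -3, -2): (-125, -3, 58).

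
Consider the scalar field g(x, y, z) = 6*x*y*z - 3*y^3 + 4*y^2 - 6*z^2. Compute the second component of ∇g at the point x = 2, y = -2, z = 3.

-16

(∇g)_2 = ∂g/∂y = 6*x*z - 9*y^2 + 8*y
At (2, -2, 3): -16.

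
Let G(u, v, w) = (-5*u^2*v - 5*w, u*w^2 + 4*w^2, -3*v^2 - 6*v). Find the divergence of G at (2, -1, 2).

20

∂G₁/∂u = -10*u*v
∂G₂/∂v = 0
∂G₃/∂w = 0
∇·G = -10*u*v
At (2, -1, 2): 20.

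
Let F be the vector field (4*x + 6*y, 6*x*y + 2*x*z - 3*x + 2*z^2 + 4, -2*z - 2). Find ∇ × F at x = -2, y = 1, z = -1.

(8, 0, -5)

(∇×F)₁ = ∂F₃/∂y − ∂F₂/∂z = -2*x - 4*z
(∇×F)₂ = ∂F₁/∂z − ∂F₃/∂x = 0
(∇×F)₃ = ∂F₂/∂x − ∂F₁/∂y = 6*y + 2*z - 9
∇×F = (-2*x - 4*z, 0, 6*y + 2*z - 9)
At (-2, 1, -1): (8, 0, -5).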